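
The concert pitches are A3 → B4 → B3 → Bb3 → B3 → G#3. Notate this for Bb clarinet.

B3 C#5 C#4 C4 C#4 A#3

Written C4 sounds as Bb3 on the Bb clarinet, so concert pitches are written a major second up.
A3 to B3
B4 to C#5
B3 to C#4
Bb3 to C4
B3 to C#4
G#3 to A#3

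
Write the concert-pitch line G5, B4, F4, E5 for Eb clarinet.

The Eb clarinet sounds a minor third above written, so the written part must be a minor third below concert — transpose each note down.
G5 gives E5
B4 gives G#4
F4 gives D4
E5 gives C#5

E5 G#4 D4 C#5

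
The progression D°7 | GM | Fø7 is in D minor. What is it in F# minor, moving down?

F#°7 BM Aø7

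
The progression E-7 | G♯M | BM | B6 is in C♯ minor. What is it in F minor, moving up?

Ab-7 CM EbM Eb6

C♯ minor up to F minor is a diminished fourth; each chord root moves by that interval while the quality stays the same.
E-7: root E up a diminished fourth → Ab, giving Ab-7.
G♯M: root G♯ up a diminished fourth → C, giving CM.
BM: root B up a diminished fourth → Eb, giving EbM.
B6: root B up a diminished fourth → Eb, giving Eb6.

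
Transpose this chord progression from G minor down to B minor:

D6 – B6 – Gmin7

G minor down to B minor is a minor sixth; each chord root moves by that interval while the quality stays the same.
D6: root D down a minor sixth → F#, giving F#6.
B6: root B down a minor sixth → D#, giving D#6.
Gmin7: root G down a minor sixth → B, giving Bmin7.

F#6 D#6 Bmin7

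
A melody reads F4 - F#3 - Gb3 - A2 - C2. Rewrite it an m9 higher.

Gb5 G4 Abb4 Bb3 Db3

F4 → Gb5
F#3 → G4
Gb3 → Abb4
A2 → Bb3
C2 → Db3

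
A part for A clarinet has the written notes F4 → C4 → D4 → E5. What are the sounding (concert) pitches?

D4 A3 B3 C#5

Written C4 on the A clarinet sounds as A3, a minor third lower; apply that shift to every note.
F4 -> D4
C4 -> A3
D4 -> B3
E5 -> C#5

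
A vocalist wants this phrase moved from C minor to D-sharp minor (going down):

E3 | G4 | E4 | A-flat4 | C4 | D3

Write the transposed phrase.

F##2 A#3 F##3 B3 D#3 E#2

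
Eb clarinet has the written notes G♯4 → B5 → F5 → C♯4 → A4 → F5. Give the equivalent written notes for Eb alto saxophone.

First find concert pitch: the Eb clarinet sounds a minor third above written, so G♯4 B5 F5 C♯4 A4 F5 sounds B4 D6 Ab5 E4 C5 Ab5.
Then write for Eb alto saxophone: it sounds a major sixth below written, so the part must be a major sixth above concert.
B4 → G#5
D6 → B6
Ab5 → F6
E4 → C#5
C5 → A5
Ab5 → F6

G#5 B6 F6 C#5 A5 F6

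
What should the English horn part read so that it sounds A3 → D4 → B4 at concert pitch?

E4 A4 F#5

Written C4 sounds as F3 on the English horn, so concert pitches are written a perfect fifth up.
A3 gives E4
D4 gives A4
B4 gives F#5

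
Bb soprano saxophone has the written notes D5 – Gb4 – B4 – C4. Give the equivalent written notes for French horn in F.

G5 Cb5 E5 F4

First find concert pitch: the Bb soprano saxophone sounds a major second below written, so D5 Gb4 B4 C4 sounds C5 Fb4 A4 Bb3.
Then write for French horn in F: it sounds a perfect fifth below written, so the part must be a perfect fifth above concert.
C5 → G5
Fb4 → Cb5
A4 → E5
Bb3 → F4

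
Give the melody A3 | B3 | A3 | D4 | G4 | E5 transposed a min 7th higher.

G4 A4 G4 C5 F5 D6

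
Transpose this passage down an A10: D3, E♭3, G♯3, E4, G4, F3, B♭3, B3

An augmented tenth down from D3 gives Bbb1.
Eb3 down an augmented tenth is Cbb2.
G#3 down an augmented tenth is Eb2.
An augmented tenth down from E4 gives Cb3.
G4 down an augmented tenth is Ebb3.
An augmented tenth down from F3 gives Dbb2.
Bb3: a tenth down reaches G, and 17 semitones makes it Gbb2.
An augmented tenth down from B3 gives Gb2.

Bbb1 Cbb2 Eb2 Cb3 Ebb3 Dbb2 Gbb2 Gb2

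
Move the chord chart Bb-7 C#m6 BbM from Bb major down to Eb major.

Bb major down to Eb major is a perfect fifth; each chord root moves by that interval while the quality stays the same.
Bb-7: root Bb down a perfect fifth → Eb, giving Eb-7.
C#m6: root C# down a perfect fifth → F#, giving F#m6.
BbM: root Bb down a perfect fifth → Eb, giving EbM.

Eb-7 F#m6 EbM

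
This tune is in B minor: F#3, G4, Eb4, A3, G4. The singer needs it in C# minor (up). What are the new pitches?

From B up to C# is a major second; apply that to each pitch.
F#3 to G#3
G4 to A4
Eb4 to F4
A3 to B3
G4 to A4

G#3 A4 F4 B3 A4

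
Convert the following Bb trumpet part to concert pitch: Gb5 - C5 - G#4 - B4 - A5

Written C4 on the Bb trumpet sounds as Bb3, a major second lower; apply that shift to every note.
Gb5 to Fb5
C5 to Bb4
G#4 to F#4
B4 to A4
A5 to G5

Fb5 Bb4 F#4 A4 G5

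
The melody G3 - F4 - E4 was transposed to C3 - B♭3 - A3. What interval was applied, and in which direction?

down a perfect fifth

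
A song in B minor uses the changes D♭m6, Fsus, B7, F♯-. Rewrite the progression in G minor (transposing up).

B minor up to G minor is a minor sixth; each chord root moves by that interval while the quality stays the same.
D♭m6: root D♭ up a minor sixth → Bbb, giving Bbbm6.
Fsus: root F up a minor sixth → Db, giving Dbsus.
B7: root B up a minor sixth → G, giving G7.
F♯-: root F♯ up a minor sixth → D, giving D-.

Bbbm6 Dbsus G7 D-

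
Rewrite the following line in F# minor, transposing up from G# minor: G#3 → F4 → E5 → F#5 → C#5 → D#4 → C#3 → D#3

From G# up to F# is a minor seventh; apply that to each pitch.
G#3 becomes F#4
F4 becomes Eb5
E5 becomes D6
F#5 becomes E6
C#5 becomes B5
D#4 becomes C#5
C#3 becomes B3
D#3 becomes C#4

F#4 Eb5 D6 E6 B5 C#5 B3 C#4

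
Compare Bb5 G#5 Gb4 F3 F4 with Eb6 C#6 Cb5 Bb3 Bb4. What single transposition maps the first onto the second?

Take the first pair: Bb5 → Eb6. B to E spans 4 letter names, so the interval is some kind of fourth.
Bb5 to Eb6 is 5 semitones, which makes it a perfect fourth; the second version is higher, so the direction is up.
Checking another pair — F4 → Bb4 — gives the same interval.

up a perfect fourth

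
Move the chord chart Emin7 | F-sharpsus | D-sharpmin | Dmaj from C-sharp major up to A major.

Cmin7 Dsus Bmin Bbmaj

C-sharp major up to A major is a minor sixth; each chord root moves by that interval while the quality stays the same.
Emin7: root E up a minor sixth → C, giving Cmin7.
F-sharpsus: root F-sharp up a minor sixth → D, giving Dsus.
D-sharpmin: root D-sharp up a minor sixth → B, giving Bmin.
Dmaj: root D up a minor sixth → Bb, giving Bbmaj.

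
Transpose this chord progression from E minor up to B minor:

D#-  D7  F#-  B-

E minor up to B minor is a perfect fifth; each chord root moves by that interval while the quality stays the same.
D#-: root D# up a perfect fifth → A#, giving A#-.
D7: root D up a perfect fifth → A, giving A7.
F#-: root F# up a perfect fifth → C#, giving C#-.
B-: root B up a perfect fifth → F#, giving F#-.

A#- A7 C#- F#-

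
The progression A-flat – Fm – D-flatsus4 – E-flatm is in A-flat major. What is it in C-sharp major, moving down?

A-flat major down to C-sharp major is a diminished sixth; each chord root moves by that interval while the quality stays the same.
A-flat: root A-flat down a diminished sixth → C#, giving C#.
Fm: root F down a diminished sixth → A#, giving A#m.
D-flatsus4: root D-flat down a diminished sixth → F#, giving F#sus4.
E-flatm: root E-flat down a diminished sixth → G#, giving G#m.

C# A#m F#sus4 G#m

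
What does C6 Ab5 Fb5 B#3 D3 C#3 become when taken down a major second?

Bb5 Gb5 Ebb5 A#3 C3 B2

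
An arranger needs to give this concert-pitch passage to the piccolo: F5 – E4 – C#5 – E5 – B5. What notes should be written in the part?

F4 E3 C#4 E4 B4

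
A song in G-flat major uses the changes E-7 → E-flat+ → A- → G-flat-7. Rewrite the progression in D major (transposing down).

G-flat major down to D major is a diminished fourth; each chord root moves by that interval while the quality stays the same.
E-7: root E down a diminished fourth → B#, giving B#-7.
E-flat+: root E-flat down a diminished fourth → B, giving B+.
A-: root A down a diminished fourth → E#, giving E#-.
G-flat-7: root G-flat down a diminished fourth → D, giving D-7.

B#-7 B+ E#- D-7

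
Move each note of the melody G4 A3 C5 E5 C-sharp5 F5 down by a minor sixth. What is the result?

B3 C#3 E4 G#4 E#4 A4

A minor sixth down from G4 gives B3.
A3 down a minor sixth is C#3.
A minor sixth down from C5 gives E4.
E5 down a minor sixth is G#4.
C#5 down a minor sixth is E#4.
A minor sixth down from F5 gives A4.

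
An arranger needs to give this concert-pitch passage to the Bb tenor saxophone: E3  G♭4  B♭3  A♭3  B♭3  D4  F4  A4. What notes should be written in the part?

Written C4 sounds as Bb2 on the Bb tenor saxophone, so concert pitches are written a major ninth up.
E3 gives F#4
Gb4 gives Ab5
Bb3 gives C5
Ab3 gives Bb4
Bb3 gives C5
D4 gives E5
F4 gives G5
A4 gives B5

F#4 Ab5 C5 Bb4 C5 E5 G5 B5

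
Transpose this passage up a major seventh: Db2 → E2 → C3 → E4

C3 D#3 B3 D#5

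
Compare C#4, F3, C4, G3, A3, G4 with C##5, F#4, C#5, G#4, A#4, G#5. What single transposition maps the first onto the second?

up an augmented octave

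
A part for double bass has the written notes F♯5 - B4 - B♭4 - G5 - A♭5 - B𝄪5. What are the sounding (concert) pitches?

Written C4 on the double bass sounds as C3, a perfect octave lower; apply that shift to every note.
F#5 → F#4
B4 → B3
Bb4 → Bb3
G5 → G4
Ab5 → Ab4
B##5 → B##4

F#4 B3 Bb3 G4 Ab4 B##4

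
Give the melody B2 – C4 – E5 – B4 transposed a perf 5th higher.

F#3 G4 B5 F#5

B2 → F#3
C4 → G4
E5 → B5
B4 → F#5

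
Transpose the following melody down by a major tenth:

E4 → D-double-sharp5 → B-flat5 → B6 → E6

E4 becomes C3
D##5 becomes B#3
Bb5 becomes Gb4
B6 becomes G5
E6 becomes C5

C3 B#3 Gb4 G5 C5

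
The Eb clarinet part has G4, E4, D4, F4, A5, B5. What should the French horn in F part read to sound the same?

F5 D5 C5 Eb5 G6 A6

First find concert pitch: the Eb clarinet sounds a minor third above written, so G4 E4 D4 F4 A5 B5 sounds Bb4 G4 F4 Ab4 C6 D6.
Then write for French horn in F: it sounds a perfect fifth below written, so the part must be a perfect fifth above concert.
Bb4 → F5
G4 → D5
F4 → C5
Ab4 → Eb5
C6 → G6
D6 → A6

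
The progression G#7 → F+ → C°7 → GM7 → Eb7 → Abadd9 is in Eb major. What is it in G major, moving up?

Eb major up to G major is a major third; each chord root moves by that interval while the quality stays the same.
G#7: root G# up a major third → B#, giving B#7.
F+: root F up a major third → A, giving A+.
C°7: root C up a major third → E, giving E°7.
GM7: root G up a major third → B, giving BM7.
Eb7: root Eb up a major third → G, giving G7.
Abadd9: root Ab up a major third → C, giving Cadd9.

B#7 A+ E°7 BM7 G7 Cadd9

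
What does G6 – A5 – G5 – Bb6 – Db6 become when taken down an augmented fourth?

G6 down an augmented fourth is Db6.
An augmented fourth down from A5 gives Eb5.
G5: a fourth down reaches D, and 6 semitones makes it Db5.
Bb6: a fourth down reaches F, and 6 semitones makes it Fb6.
An augmented fourth down from Db6 gives Abb5.

Db6 Eb5 Db5 Fb6 Abb5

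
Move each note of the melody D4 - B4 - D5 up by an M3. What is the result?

D4 gives F#4
B4 gives D#5
D5 gives F#5

F#4 D#5 F#5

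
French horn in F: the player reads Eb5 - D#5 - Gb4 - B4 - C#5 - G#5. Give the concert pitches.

Ab4 G#4 Cb4 E4 F#4 C#5

Written C4 on the French horn in F sounds as F3, a perfect fifth lower; apply that shift to every note.
Eb5 becomes Ab4
D#5 becomes G#4
Gb4 becomes Cb4
B4 becomes E4
C#5 becomes F#4
G#5 becomes C#5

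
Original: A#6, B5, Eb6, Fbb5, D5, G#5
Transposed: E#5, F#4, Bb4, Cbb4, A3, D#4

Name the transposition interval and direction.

From A#6 to E#5 is 11 letter names — an eleventh of some quality.
E#5 to A#6 is 17 semitones, which makes it a perfect eleventh; the second version is lower, so the direction is down.
Checking another pair — G#5 → D#4 — gives the same interval.

down a perfect eleventh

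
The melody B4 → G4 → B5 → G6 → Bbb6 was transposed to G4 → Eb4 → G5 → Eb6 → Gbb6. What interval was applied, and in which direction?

down a major third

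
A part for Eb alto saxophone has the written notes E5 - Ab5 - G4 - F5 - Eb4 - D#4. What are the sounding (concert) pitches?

G4 Cb5 Bb3 Ab4 Gb3 F#3

Written C4 on the Eb alto saxophone sounds as Eb3, a major sixth lower; apply that shift to every note.
E5 -> G4
Ab5 -> Cb5
G4 -> Bb3
F5 -> Ab4
Eb4 -> Gb3
D#4 -> F#3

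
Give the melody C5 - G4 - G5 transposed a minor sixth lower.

E4 B3 B4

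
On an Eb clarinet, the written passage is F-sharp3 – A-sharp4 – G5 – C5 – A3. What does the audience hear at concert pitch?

A3 C#5 Bb5 Eb5 C4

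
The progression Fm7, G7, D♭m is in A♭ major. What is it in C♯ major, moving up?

A#m7 B#7 F#m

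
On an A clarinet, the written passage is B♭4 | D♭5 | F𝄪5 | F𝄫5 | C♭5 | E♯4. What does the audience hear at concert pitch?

The A clarinet sounds a minor third below written, so transpose each written note down a minor third.
Bb4 becomes G4
Db5 becomes Bb4
F##5 becomes D##5
Fbb5 becomes Dbb5
Cb5 becomes Ab4
E#4 becomes C##4

G4 Bb4 D##5 Dbb5 Ab4 C##4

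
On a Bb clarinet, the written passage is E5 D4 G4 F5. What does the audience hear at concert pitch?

Written C4 on the Bb clarinet sounds as Bb3, a major second lower; apply that shift to every note.
E5 becomes D5
D4 becomes C4
G4 becomes F4
F5 becomes Eb5

D5 C4 F4 Eb5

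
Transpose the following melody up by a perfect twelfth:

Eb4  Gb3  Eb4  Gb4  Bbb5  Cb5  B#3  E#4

Bb5 Db5 Bb5 Db6 Fb7 Gb6 F##5 B#5

Eb4 up a perfect twelfth is Bb5.
Gb3: a twelfth up reaches D, and 19 semitones makes it Db5.
A perfect twelfth up from Eb4 gives Bb5.
Gb4: a twelfth up reaches D, and 19 semitones makes it Db6.
Bbb5 up a perfect twelfth is Fb7.
Cb5 up a perfect twelfth is Gb6.
A perfect twelfth up from B#3 gives F##5.
A perfect twelfth up from E#4 gives B#5.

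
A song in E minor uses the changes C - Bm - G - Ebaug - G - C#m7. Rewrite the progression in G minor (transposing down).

Eb Dm Bb Gbaug Bb Em7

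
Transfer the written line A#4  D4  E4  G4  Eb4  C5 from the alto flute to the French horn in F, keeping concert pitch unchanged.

B#4 E4 F#4 A4 F4 D5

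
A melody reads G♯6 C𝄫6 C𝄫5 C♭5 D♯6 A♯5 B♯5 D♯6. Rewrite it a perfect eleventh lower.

G#6 becomes D#5
Cbb6 becomes Gbb4
Cbb5 becomes Gbb3
Cb5 becomes Gb3
D#6 becomes A#4
A#5 becomes E#4
B#5 becomes F##4
D#6 becomes A#4

D#5 Gbb4 Gbb3 Gb3 A#4 E#4 F##4 A#4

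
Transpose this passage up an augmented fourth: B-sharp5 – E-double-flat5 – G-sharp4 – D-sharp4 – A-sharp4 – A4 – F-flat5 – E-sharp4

B#5 → E##6
Ebb5 → Ab5
G#4 → C##5
D#4 → G##4
A#4 → D##5
A4 → D#5
Fb5 → Bb5
E#4 → A##4

E##6 Ab5 C##5 G##4 D##5 D#5 Bb5 A##4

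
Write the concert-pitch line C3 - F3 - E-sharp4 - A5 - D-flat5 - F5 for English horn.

G3 C4 B#4 E6 Ab5 C6

Written C4 sounds as F3 on the English horn, so concert pitches are written a perfect fifth up.
C3 becomes G3
F3 becomes C4
E#4 becomes B#4
A5 becomes E6
Db5 becomes Ab5
F5 becomes C6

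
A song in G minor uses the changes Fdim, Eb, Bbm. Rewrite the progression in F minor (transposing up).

Ebdim Db Abm

G minor up to F minor is a minor seventh; each chord root moves by that interval while the quality stays the same.
Fdim: root F up a minor seventh → Eb, giving Ebdim.
Eb: root Eb up a minor seventh → Db, giving Db.
Bbm: root Bb up a minor seventh → Ab, giving Abm.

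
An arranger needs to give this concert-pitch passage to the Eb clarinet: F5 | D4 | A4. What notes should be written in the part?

The Eb clarinet sounds a minor third above written, so the written part must be a minor third below concert — transpose each note down.
F5 gives D5
D4 gives B3
A4 gives F#4

D5 B3 F#4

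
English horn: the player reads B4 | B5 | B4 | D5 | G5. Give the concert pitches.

Written C4 on the English horn sounds as F3, a perfect fifth lower; apply that shift to every note.
B4 → E4
B5 → E5
B4 → E4
D5 → G4
G5 → C5

E4 E5 E4 G4 C5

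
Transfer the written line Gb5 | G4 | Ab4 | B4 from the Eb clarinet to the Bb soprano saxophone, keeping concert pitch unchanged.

First find concert pitch: the Eb clarinet sounds a minor third above written, so Gb5 G4 Ab4 B4 sounds Bbb5 Bb4 Cb5 D5.
Then write for Bb soprano saxophone: it sounds a major second below written, so the part must be a major second above concert.
Bbb5 → Cb6
Bb4 → C5
Cb5 → Db5
D5 → E5

Cb6 C5 Db5 E5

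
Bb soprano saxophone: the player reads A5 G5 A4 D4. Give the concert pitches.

Written C4 on the Bb soprano saxophone sounds as Bb3, a major second lower; apply that shift to every note.
A5 → G5
G5 → F5
A4 → G4
D4 → C4

G5 F5 G4 C4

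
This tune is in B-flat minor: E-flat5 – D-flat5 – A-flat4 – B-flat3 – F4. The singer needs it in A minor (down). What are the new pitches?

From B-flat down to A is a minor second; apply that to each pitch.
Eb5 to D5
Db5 to C5
Ab4 to G4
Bb3 to A3
F4 to E4

D5 C5 G4 A3 E4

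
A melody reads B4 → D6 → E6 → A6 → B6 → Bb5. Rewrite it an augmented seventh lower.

Cb4 Ebb5 Fb5 Bbb5 Cb6 Cbb5

B4 down an augmented seventh is Cb4.
D6: a seventh down reaches E, and 12 semitones makes it Ebb5.
E6 down an augmented seventh is Fb5.
A6: a seventh down reaches B, and 12 semitones makes it Bbb5.
B6: a seventh down reaches C, and 12 semitones makes it Cb6.
Bb5: a seventh down reaches C, and 12 semitones makes it Cbb5.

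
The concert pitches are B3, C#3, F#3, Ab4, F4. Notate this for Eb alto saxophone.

G#4 A#3 D#4 F5 D5

The Eb alto saxophone sounds a major sixth below written, so the written part must be a major sixth above concert — transpose each note up.
B3 to G#4
C#3 to A#3
F#3 to D#4
Ab4 to F5
F4 to D5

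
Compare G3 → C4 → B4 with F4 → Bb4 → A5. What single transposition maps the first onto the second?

up a minor seventh

From G3 to F4 is 7 letter names — a seventh of some quality.
G3 to F4 is 10 semitones, which makes it a minor seventh; the second version is higher, so the direction is up.
Checking another pair — B4 → A5 — gives the same interval.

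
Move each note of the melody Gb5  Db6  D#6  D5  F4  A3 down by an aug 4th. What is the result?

Gb5 -> Dbb5
Db6 -> Abb5
D#6 -> A5
D5 -> Ab4
F4 -> Cb4
A3 -> Eb3

Dbb5 Abb5 A5 Ab4 Cb4 Eb3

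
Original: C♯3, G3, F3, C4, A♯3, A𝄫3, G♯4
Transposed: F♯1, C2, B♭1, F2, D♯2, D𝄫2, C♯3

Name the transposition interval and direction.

down a perfect twelfth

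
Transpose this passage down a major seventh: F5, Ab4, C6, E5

Gb4 Bbb3 Db5 F4

F5: a seventh down reaches G, and 11 semitones makes it Gb4.
Ab4: a seventh down reaches B, and 11 semitones makes it Bbb3.
C6 down a major seventh is Db5.
E5 down a major seventh is F4.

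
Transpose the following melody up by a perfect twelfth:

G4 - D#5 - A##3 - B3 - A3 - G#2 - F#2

G4 gives D6
D#5 gives A#6
A##3 gives E##5
B3 gives F#5
A3 gives E5
G#2 gives D#4
F#2 gives C#4

D6 A#6 E##5 F#5 E5 D#4 C#4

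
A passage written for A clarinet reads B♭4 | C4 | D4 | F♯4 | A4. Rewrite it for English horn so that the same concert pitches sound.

D5 E4 F#4 A#4 C#5

First find concert pitch: the A clarinet sounds a minor third below written, so B♭4 C4 D4 F♯4 A4 sounds G4 A3 B3 D#4 F#4.
Then write for English horn: it sounds a perfect fifth below written, so the part must be a perfect fifth above concert.
G4 → D5
A3 → E4
B3 → F#4
D#4 → A#4
F#4 → C#5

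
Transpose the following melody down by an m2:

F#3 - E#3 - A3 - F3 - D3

E#3 D##3 G#3 E3 C#3

F#3: a second down reaches E, and 1 semitone makes it E#3.
E#3 down a minor second is D##3.
A3: a second down reaches G, and 1 semitone makes it G#3.
A minor second down from F3 gives E3.
A minor second down from D3 gives C#3.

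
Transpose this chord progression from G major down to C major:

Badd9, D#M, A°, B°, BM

G major down to C major is a perfect fifth; each chord root moves by that interval while the quality stays the same.
Badd9: root B down a perfect fifth → E, giving Eadd9.
D#M: root D# down a perfect fifth → G#, giving G#M.
A°: root A down a perfect fifth → D, giving D°.
B°: root B down a perfect fifth → E, giving E°.
BM: root B down a perfect fifth → E, giving EM.

Eadd9 G#M D° E° EM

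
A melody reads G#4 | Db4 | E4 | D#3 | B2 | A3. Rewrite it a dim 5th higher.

D5 Abb4 Bb4 A3 F3 Eb4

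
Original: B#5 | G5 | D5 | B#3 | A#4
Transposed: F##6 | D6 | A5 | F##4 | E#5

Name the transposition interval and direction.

up a perfect fifth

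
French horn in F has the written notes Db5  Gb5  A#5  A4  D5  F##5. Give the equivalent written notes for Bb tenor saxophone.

First find concert pitch: the French horn in F sounds a perfect fifth below written, so Db5 Gb5 A#5 A4 D5 F##5 sounds Gb4 Cb5 D#5 D4 G4 B#4.
Then write for Bb tenor saxophone: it sounds a major ninth below written, so the part must be a major ninth above concert.
Gb4 → Ab5
Cb5 → Db6
D#5 → E#6
D4 → E5
G4 → A5
B#4 → C##6

Ab5 Db6 E#6 E5 A5 C##6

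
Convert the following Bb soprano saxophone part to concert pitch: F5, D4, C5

Eb5 C4 Bb4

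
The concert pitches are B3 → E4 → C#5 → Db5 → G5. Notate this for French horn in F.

Written C4 sounds as F3 on the French horn in F, so concert pitches are written a perfect fifth up.
B3 becomes F#4
E4 becomes B4
C#5 becomes G#5
Db5 becomes Ab5
G5 becomes D6

F#4 B4 G#5 Ab5 D6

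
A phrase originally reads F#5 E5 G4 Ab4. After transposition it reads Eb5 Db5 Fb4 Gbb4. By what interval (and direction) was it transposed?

Take the first pair: F#5 → Eb5. F to E spans 2 letter names, so the interval is some kind of second.
Eb5 to F#5 is 3 semitones, which makes it an augmented second; the second version is lower, so the direction is down.
Checking another pair — Ab4 → Gbb4 — gives the same interval.

down an augmented second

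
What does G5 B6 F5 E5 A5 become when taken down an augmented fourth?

G5 becomes Db5
B6 becomes F6
F5 becomes Cb5
E5 becomes Bb4
A5 becomes Eb5

Db5 F6 Cb5 Bb4 Eb5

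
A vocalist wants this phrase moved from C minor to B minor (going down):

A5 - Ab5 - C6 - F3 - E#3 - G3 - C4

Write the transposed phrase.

G#5 G5 B5 E3 D##3 F#3 B3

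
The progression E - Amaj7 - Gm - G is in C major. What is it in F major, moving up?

C major up to F major is a perfect fourth; each chord root moves by that interval while the quality stays the same.
E: root E up a perfect fourth → A, giving A.
Amaj7: root A up a perfect fourth → D, giving Dmaj7.
Gm: root G up a perfect fourth → C, giving Cm.
G: root G up a perfect fourth → C, giving C.

A Dmaj7 Cm C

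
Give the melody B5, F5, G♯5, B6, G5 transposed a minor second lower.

A#5 E5 F##5 A#6 F#5

B5 becomes A#5
F5 becomes E5
G#5 becomes F##5
B6 becomes A#6
G5 becomes F#5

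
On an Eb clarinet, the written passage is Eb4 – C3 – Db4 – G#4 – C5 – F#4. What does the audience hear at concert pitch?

Gb4 Eb3 Fb4 B4 Eb5 A4

The Eb clarinet sounds a minor third above written, so transpose each written note up a minor third.
Eb4 becomes Gb4
C3 becomes Eb3
Db4 becomes Fb4
G#4 becomes B4
C5 becomes Eb5
F#4 becomes A4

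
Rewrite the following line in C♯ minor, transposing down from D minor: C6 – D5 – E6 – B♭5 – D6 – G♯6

B5 C#5 D#6 A5 C#6 F##6

D minor to C♯ minor down is a minor second, so every note moves down by that interval.
C6 → B5
D5 → C#5
E6 → D#6
Bb5 → A5
D6 → C#6
G#6 → F##6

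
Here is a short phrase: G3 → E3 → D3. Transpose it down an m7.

G3: a seventh down reaches A, and 10 semitones makes it A2.
A minor seventh down from E3 gives F#2.
D3 down a minor seventh is E2.

A2 F#2 E2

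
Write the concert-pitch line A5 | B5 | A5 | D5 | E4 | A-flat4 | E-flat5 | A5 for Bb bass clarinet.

Written C4 sounds as Bb2 on the Bb bass clarinet, so concert pitches are written a major ninth up.
A5 → B6
B5 → C#7
A5 → B6
D5 → E6
E4 → F#5
Ab4 → Bb5
Eb5 → F6
A5 → B6

B6 C#7 B6 E6 F#5 Bb5 F6 B6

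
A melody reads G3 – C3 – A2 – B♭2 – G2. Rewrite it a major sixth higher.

G3 becomes E4
C3 becomes A3
A2 becomes F#3
Bb2 becomes G3
G2 becomes E3

E4 A3 F#3 G3 E3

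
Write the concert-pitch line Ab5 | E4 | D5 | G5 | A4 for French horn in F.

Written C4 sounds as F3 on the French horn in F, so concert pitches are written a perfect fifth up.
Ab5 becomes Eb6
E4 becomes B4
D5 becomes A5
G5 becomes D6
A4 becomes E5

Eb6 B4 A5 D6 E5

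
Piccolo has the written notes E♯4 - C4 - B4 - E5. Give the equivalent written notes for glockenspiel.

E#3 C3 B3 E4

First find concert pitch: the piccolo sounds a perfect octave above written, so E♯4 C4 B4 E5 sounds E#5 C5 B5 E6.
Then write for glockenspiel: it sounds a perfect fifteenth above written, so the part must be a perfect fifteenth below concert.
E#5 → E#3
C5 → C3
B5 → B3
E6 → E4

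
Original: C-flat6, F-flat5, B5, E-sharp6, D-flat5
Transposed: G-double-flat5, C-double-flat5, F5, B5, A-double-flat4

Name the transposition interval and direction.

down an augmented fourth

Take the first pair: Cb6 → Gbb5. C to G spans 4 letter names, so the interval is some kind of fourth.
Gbb5 to Cb6 is 6 semitones, which makes it an augmented fourth; the second version is lower, so the direction is down.
Checking another pair — Db5 → Abb4 — gives the same interval.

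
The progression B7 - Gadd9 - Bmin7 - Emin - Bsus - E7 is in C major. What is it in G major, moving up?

F#7 Dadd9 F#min7 Bmin F#sus B7

C major up to G major is a perfect fifth; each chord root moves by that interval while the quality stays the same.
B7: root B up a perfect fifth → F#, giving F#7.
Gadd9: root G up a perfect fifth → D, giving Dadd9.
Bmin7: root B up a perfect fifth → F#, giving F#min7.
Emin: root E up a perfect fifth → B, giving Bmin.
Bsus: root B up a perfect fifth → F#, giving F#sus.
E7: root E up a perfect fifth → B, giving B7.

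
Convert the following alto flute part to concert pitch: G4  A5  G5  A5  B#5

The alto flute sounds a perfect fourth below written, so transpose each written note down a perfect fourth.
G4 -> D4
A5 -> E5
G5 -> D5
A5 -> E5
B#5 -> F##5

D4 E5 D5 E5 F##5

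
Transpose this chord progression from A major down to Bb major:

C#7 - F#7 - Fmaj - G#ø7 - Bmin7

D7 G7 Gbmaj Aø7 Cmin7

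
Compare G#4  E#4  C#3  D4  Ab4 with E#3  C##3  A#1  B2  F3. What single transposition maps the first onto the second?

From G#4 to E#3 is 10 letter names — a tenth of some quality.
E#3 to G#4 is 15 semitones, which makes it a minor tenth; the second version is lower, so the direction is down.
Checking another pair — Ab4 → F3 — gives the same interval.

down a minor tenth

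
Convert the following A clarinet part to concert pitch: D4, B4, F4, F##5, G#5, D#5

B3 G#4 D4 D##5 E#5 B#4

The A clarinet sounds a minor third below written, so transpose each written note down a minor third.
D4 → B3
B4 → G#4
F4 → D4
F##5 → D##5
G#5 → E#5
D#5 → B#4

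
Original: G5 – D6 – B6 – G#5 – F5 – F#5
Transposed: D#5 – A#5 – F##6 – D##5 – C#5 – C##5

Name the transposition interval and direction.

down a diminished fourth

From G5 to D#5 is 4 letter names — a fourth of some quality.
D#5 to G5 is 4 semitones, which makes it a diminished fourth; the second version is lower, so the direction is down.
Checking another pair — F#5 → C##5 — gives the same interval.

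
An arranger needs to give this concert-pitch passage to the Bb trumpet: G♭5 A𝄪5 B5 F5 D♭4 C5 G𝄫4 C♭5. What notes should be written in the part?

Ab5 B##5 C#6 G5 Eb4 D5 Abb4 Db5

The Bb trumpet sounds a major second below written, so the written part must be a major second above concert — transpose each note up.
Gb5 to Ab5
A##5 to B##5
B5 to C#6
F5 to G5
Db4 to Eb4
C5 to D5
Gbb4 to Abb4
Cb5 to Db5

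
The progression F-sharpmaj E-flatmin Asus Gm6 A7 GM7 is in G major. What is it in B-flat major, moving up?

G major up to B-flat major is a minor third; each chord root moves by that interval while the quality stays the same.
F-sharpmaj: root F-sharp up a minor third → A, giving Amaj.
E-flatmin: root E-flat up a minor third → Gb, giving Gbmin.
Asus: root A up a minor third → C, giving Csus.
Gm6: root G up a minor third → Bb, giving Bbm6.
A7: root A up a minor third → C, giving C7.
GM7: root G up a minor third → Bb, giving BbM7.

Amaj Gbmin Csus Bbm6 C7 BbM7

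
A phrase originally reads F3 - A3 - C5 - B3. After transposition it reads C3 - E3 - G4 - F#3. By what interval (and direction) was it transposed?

down a perfect fourth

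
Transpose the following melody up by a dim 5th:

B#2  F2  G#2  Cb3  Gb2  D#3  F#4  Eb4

F#3 Cb3 D3 Gbb3 Dbb3 A3 C5 Bbb4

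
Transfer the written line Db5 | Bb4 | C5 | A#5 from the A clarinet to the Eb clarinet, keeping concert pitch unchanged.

G4 E4 F#4 D##5

First find concert pitch: the A clarinet sounds a minor third below written, so Db5 Bb4 C5 A#5 sounds Bb4 G4 A4 F##5.
Then write for Eb clarinet: it sounds a minor third above written, so the part must be a minor third below concert.
Bb4 → G4
G4 → E4
A4 → F#4
F##5 → D##5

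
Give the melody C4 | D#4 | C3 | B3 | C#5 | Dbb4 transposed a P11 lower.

A perfect eleventh down from C4 gives G2.
D#4: an eleventh down reaches A, and 17 semitones makes it A#2.
C3: an eleventh down reaches G, and 17 semitones makes it G1.
B3 down a perfect eleventh is F#2.
A perfect eleventh down from C#5 gives G#3.
Dbb4 down a perfect eleventh is Abb2.

G2 A#2 G1 F#2 G#3 Abb2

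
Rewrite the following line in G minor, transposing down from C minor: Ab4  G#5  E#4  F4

Eb4 D#5 B#3 C4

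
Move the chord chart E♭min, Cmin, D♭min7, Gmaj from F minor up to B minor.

Amin F#min Gmin7 C#maj

F minor up to B minor is an augmented fourth; each chord root moves by that interval while the quality stays the same.
E♭min: root E♭ up an augmented fourth → A, giving Amin.
Cmin: root C up an augmented fourth → F#, giving F#min.
D♭min7: root D♭ up an augmented fourth → G, giving Gmin7.
Gmaj: root G up an augmented fourth → C#, giving C#maj.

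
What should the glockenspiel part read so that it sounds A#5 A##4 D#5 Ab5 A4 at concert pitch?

The glockenspiel sounds a perfect fifteenth above written, so the written part must be a perfect fifteenth below concert — transpose each note down.
A#5 to A#3
A##4 to A##2
D#5 to D#3
Ab5 to Ab3
A4 to A2

A#3 A##2 D#3 Ab3 A2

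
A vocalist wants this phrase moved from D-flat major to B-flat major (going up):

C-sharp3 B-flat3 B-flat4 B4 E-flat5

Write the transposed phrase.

A#3 G4 G5 G#5 C6

D-flat major to B-flat major up is a major sixth, so every note moves up by that interval.
C#3 -> A#3
Bb3 -> G4
Bb4 -> G5
B4 -> G#5
Eb5 -> C6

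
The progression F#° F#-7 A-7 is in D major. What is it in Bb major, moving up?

D° D-7 F-7

D major up to Bb major is a minor sixth; each chord root moves by that interval while the quality stays the same.
F#°: root F# up a minor sixth → D, giving D°.
F#-7: root F# up a minor sixth → D, giving D-7.
A-7: root A up a minor sixth → F, giving F-7.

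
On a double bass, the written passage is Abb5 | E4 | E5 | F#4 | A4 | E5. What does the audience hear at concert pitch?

Abb4 E3 E4 F#3 A3 E4

Written C4 on the double bass sounds as C3, a perfect octave lower; apply that shift to every note.
Abb5 gives Abb4
E4 gives E3
E5 gives E4
F#4 gives F#3
A4 gives A3
E5 gives E4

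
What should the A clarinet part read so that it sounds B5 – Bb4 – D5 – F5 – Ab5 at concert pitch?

D6 Db5 F5 Ab5 Cb6

The A clarinet sounds a minor third below written, so the written part must be a minor third above concert — transpose each note up.
B5 -> D6
Bb4 -> Db5
D5 -> F5
F5 -> Ab5
Ab5 -> Cb6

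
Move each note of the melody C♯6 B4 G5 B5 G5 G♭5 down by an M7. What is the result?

D5 C4 Ab4 C5 Ab4 Abb4

C#6 → D5
B4 → C4
G5 → Ab4
B5 → C5
G5 → Ab4
Gb5 → Abb4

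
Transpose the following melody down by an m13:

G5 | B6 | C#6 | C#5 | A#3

G5 gives B3
B6 gives D#5
C#6 gives E#4
C#5 gives E#3
A#3 gives C##2

B3 D#5 E#4 E#3 C##2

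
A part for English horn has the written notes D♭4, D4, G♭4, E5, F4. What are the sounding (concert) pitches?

The English horn sounds a perfect fifth below written, so transpose each written note down a perfect fifth.
Db4 to Gb3
D4 to G3
Gb4 to Cb4
E5 to A4
F4 to Bb3

Gb3 G3 Cb4 A4 Bb3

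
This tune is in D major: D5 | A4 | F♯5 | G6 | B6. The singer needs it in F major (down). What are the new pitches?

F4 C4 A4 Bb5 D6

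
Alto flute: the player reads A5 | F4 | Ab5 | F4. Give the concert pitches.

The alto flute sounds a perfect fourth below written, so transpose each written note down a perfect fourth.
A5 becomes E5
F4 becomes C4
Ab5 becomes Eb5
F4 becomes C4

E5 C4 Eb5 C4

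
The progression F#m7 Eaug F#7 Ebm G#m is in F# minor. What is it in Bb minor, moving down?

Bbm7 Abaug Bb7 Abbm Cm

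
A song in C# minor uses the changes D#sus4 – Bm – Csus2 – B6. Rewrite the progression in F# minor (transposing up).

G#sus4 Em Fsus2 E6

C# minor up to F# minor is a perfect fourth; each chord root moves by that interval while the quality stays the same.
D#sus4: root D# up a perfect fourth → G#, giving G#sus4.
Bm: root B up a perfect fourth → E, giving Em.
Csus2: root C up a perfect fourth → F, giving Fsus2.
B6: root B up a perfect fourth → E, giving E6.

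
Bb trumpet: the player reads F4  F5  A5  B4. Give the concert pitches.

Eb4 Eb5 G5 A4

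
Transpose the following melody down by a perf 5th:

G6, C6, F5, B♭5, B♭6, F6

C6 F5 Bb4 Eb5 Eb6 Bb5

G6 down a perfect fifth is C6.
C6 down a perfect fifth is F5.
A perfect fifth down from F5 gives Bb4.
Bb5 down a perfect fifth is Eb5.
A perfect fifth down from Bb6 gives Eb6.
F6: a fifth down reaches B, and 7 semitones makes it Bb5.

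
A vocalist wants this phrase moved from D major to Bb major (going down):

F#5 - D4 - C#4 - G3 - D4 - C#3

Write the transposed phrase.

D5 Bb3 A3 Eb3 Bb3 A2

D major to Bb major down is a major third, so every note moves down by that interval.
F#5 gives D5
D4 gives Bb3
C#4 gives A3
G3 gives Eb3
D4 gives Bb3
C#3 gives A2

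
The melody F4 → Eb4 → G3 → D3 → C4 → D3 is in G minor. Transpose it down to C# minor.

B3 A3 C#3 G#2 F#3 G#2

G minor to C# minor down is a diminished fifth, so every note moves down by that interval.
F4 becomes B3
Eb4 becomes A3
G3 becomes C#3
D3 becomes G#2
C4 becomes F#3
D3 becomes G#2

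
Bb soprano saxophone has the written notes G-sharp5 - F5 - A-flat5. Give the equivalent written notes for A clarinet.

First find concert pitch: the Bb soprano saxophone sounds a major second below written, so G-sharp5 F5 A-flat5 sounds F#5 Eb5 Gb5.
Then write for A clarinet: it sounds a minor third below written, so the part must be a minor third above concert.
F#5 → A5
Eb5 → Gb5
Gb5 → Bbb5

A5 Gb5 Bbb5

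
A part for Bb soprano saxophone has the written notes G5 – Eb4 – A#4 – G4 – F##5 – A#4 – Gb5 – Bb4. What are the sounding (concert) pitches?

F5 Db4 G#4 F4 E#5 G#4 Fb5 Ab4

The Bb soprano saxophone sounds a major second below written, so transpose each written note down a major second.
G5 -> F5
Eb4 -> Db4
A#4 -> G#4
G4 -> F4
F##5 -> E#5
A#4 -> G#4
Gb5 -> Fb5
Bb4 -> Ab4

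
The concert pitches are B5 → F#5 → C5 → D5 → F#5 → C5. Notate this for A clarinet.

D6 A5 Eb5 F5 A5 Eb5

The A clarinet sounds a minor third below written, so the written part must be a minor third above concert — transpose each note up.
B5 -> D6
F#5 -> A5
C5 -> Eb5
D5 -> F5
F#5 -> A5
C5 -> Eb5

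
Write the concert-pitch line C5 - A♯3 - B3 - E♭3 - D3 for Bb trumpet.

Written C4 sounds as Bb3 on the Bb trumpet, so concert pitches are written a major second up.
C5 gives D5
A#3 gives B#3
B3 gives C#4
Eb3 gives F3
D3 gives E3

D5 B#3 C#4 F3 E3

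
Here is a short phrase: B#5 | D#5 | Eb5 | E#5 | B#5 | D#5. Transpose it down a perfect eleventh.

F##4 A#3 Bb3 B#3 F##4 A#3

B#5: an eleventh down reaches F, and 17 semitones makes it F##4.
D#5 down a perfect eleventh is A#3.
Eb5: an eleventh down reaches B, and 17 semitones makes it Bb3.
E#5: an eleventh down reaches B, and 17 semitones makes it B#3.
A perfect eleventh down from B#5 gives F##4.
D#5 down a perfect eleventh is A#3.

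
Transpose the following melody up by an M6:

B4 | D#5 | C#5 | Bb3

G#5 B#5 A#5 G4

B4 to G#5
D#5 to B#5
C#5 to A#5
Bb3 to G4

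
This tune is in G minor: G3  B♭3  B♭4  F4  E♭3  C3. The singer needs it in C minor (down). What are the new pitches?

C3 Eb3 Eb4 Bb3 Ab2 F2

G minor to C minor down is a perfect fifth, so every note moves down by that interval.
G3 -> C3
Bb3 -> Eb3
Bb4 -> Eb4
F4 -> Bb3
Eb3 -> Ab2
C3 -> F2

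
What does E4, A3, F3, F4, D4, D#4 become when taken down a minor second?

D#4 G#3 E3 E4 C#4 C##4

A minor second down from E4 gives D#4.
A minor second down from A3 gives G#3.
F3: a second down reaches E, and 1 semitone makes it E3.
A minor second down from F4 gives E4.
A minor second down from D4 gives C#4.
D#4: a second down reaches C, and 1 semitone makes it C##4.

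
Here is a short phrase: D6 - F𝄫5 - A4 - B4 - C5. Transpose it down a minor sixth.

A minor sixth down from D6 gives F#5.
Fbb5: a sixth down reaches A, and 8 semitones makes it Abb4.
A4 down a minor sixth is C#4.
B4: a sixth down reaches D, and 8 semitones makes it D#4.
C5: a sixth down reaches E, and 8 semitones makes it E4.

F#5 Abb4 C#4 D#4 E4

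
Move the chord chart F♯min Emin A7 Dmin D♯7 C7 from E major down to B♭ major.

Cmin Bbmin Eb7 Abmin A7 Gb7

E major down to B♭ major is an augmented fourth; each chord root moves by that interval while the quality stays the same.
F♯min: root F♯ down an augmented fourth → C, giving Cmin.
Emin: root E down an augmented fourth → Bb, giving Bbmin.
A7: root A down an augmented fourth → Eb, giving Eb7.
Dmin: root D down an augmented fourth → Ab, giving Abmin.
D♯7: root D♯ down an augmented fourth → A, giving A7.
C7: root C down an augmented fourth → Gb, giving Gb7.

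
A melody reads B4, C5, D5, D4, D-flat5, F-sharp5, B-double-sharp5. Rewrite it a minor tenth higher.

D6 Eb6 F6 F5 Fb6 A6 D##7

B4 gives D6
C5 gives Eb6
D5 gives F6
D4 gives F5
Db5 gives Fb6
F#5 gives A6
B##5 gives D##7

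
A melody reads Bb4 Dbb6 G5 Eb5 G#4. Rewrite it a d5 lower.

E4 Gb5 C#5 A4 C##4

A diminished fifth down from Bb4 gives E4.
A diminished fifth down from Dbb6 gives Gb5.
A diminished fifth down from G5 gives C#5.
Eb5: a fifth down reaches A, and 6 semitones makes it A4.
G#4 down a diminished fifth is C##4.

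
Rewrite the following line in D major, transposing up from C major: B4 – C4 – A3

C#5 D4 B3

From C up to D is a major second; apply that to each pitch.
B4 becomes C#5
C4 becomes D4
A3 becomes B3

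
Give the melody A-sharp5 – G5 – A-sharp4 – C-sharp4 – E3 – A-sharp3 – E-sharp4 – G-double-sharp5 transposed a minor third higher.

C#6 Bb5 C#5 E4 G3 C#4 G#4 B#5

A#5: a third up reaches C, and 3 semitones makes it C#6.
A minor third up from G5 gives Bb5.
A minor third up from A#4 gives C#5.
A minor third up from C#4 gives E4.
E3 up a minor third is G3.
A#3: a third up reaches C, and 3 semitones makes it C#4.
E#4: a third up reaches G, and 3 semitones makes it G#4.
G##5: a third up reaches B, and 3 semitones makes it B#5.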